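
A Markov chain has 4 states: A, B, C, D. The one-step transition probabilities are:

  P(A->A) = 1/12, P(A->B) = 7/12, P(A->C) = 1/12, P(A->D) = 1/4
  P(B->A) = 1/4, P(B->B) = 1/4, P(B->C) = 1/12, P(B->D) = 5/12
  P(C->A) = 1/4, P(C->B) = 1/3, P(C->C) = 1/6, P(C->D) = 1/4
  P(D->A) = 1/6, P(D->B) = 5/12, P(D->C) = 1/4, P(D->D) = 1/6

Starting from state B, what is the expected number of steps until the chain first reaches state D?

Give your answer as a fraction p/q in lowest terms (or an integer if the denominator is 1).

Let h_i = expected steps to first reach D from state i.
Boundary: h_D = 0.
First-step equations for the other states:
  h_A = 1 + 1/12*h_A + 7/12*h_B + 1/12*h_C + 1/4*h_D
  h_B = 1 + 1/4*h_A + 1/4*h_B + 1/12*h_C + 5/12*h_D
  h_C = 1 + 1/4*h_A + 1/3*h_B + 1/6*h_C + 1/4*h_D

Substituting h_D = 0 and rearranging gives the linear system (I - Q) h = 1:
  [11/12, -7/12, -1/12] . (h_A, h_B, h_C) = 1
  [-1/4, 3/4, -1/12] . (h_A, h_B, h_C) = 1
  [-1/4, -1/3, 5/6] . (h_A, h_B, h_C) = 1

Solving yields:
  h_A = 528/169
  h_B = 462/169
  h_C = 42/13

Starting state is B, so the expected hitting time is h_B = 462/169.

Answer: 462/169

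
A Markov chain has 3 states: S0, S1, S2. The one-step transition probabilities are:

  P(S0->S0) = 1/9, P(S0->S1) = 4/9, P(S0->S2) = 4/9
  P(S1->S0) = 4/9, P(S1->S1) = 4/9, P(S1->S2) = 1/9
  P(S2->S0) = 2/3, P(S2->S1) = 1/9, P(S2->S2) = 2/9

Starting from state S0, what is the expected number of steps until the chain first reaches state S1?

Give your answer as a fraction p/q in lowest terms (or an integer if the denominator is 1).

Let h_i = expected steps to first reach S1 from state i.
Boundary: h_S1 = 0.
First-step equations for the other states:
  h_S0 = 1 + 1/9*h_S0 + 4/9*h_S1 + 4/9*h_S2
  h_S2 = 1 + 2/3*h_S0 + 1/9*h_S1 + 2/9*h_S2

Substituting h_S1 = 0 and rearranging gives the linear system (I - Q) h = 1:
  [8/9, -4/9] . (h_S0, h_S2) = 1
  [-2/3, 7/9] . (h_S0, h_S2) = 1

Solving yields:
  h_S0 = 99/32
  h_S2 = 63/16

Starting state is S0, so the expected hitting time is h_S0 = 99/32.

Answer: 99/32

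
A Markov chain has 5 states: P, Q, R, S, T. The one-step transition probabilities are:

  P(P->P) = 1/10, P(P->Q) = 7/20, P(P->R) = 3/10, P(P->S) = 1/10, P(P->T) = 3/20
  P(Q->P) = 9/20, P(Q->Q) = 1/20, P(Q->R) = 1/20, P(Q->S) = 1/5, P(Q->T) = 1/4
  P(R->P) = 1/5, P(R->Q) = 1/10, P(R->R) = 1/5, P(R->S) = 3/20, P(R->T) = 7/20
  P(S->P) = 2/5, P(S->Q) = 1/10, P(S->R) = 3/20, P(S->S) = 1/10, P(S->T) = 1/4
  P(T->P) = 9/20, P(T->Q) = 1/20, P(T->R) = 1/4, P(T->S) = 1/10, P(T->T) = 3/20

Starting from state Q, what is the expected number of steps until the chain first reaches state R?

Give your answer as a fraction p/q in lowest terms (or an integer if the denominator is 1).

Let h_i = expected steps to first reach R from state i.
Boundary: h_R = 0.
First-step equations for the other states:
  h_P = 1 + 1/10*h_P + 7/20*h_Q + 3/10*h_R + 1/10*h_S + 3/20*h_T
  h_Q = 1 + 9/20*h_P + 1/20*h_Q + 1/20*h_R + 1/5*h_S + 1/4*h_T
  h_S = 1 + 2/5*h_P + 1/10*h_Q + 3/20*h_R + 1/10*h_S + 1/4*h_T
  h_T = 1 + 9/20*h_P + 1/20*h_Q + 1/4*h_R + 1/10*h_S + 3/20*h_T

Substituting h_R = 0 and rearranging gives the linear system (I - Q) h = 1:
  [9/10, -7/20, -1/10, -3/20] . (h_P, h_Q, h_S, h_T) = 1
  [-9/20, 19/20, -1/5, -1/4] . (h_P, h_Q, h_S, h_T) = 1
  [-2/5, -1/10, 9/10, -1/4] . (h_P, h_Q, h_S, h_T) = 1
  [-9/20, -1/20, -1/10, 17/20] . (h_P, h_Q, h_S, h_T) = 1

Solving yields:
  h_P = 108640/24099
  h_Q = 130280/24099
  h_S = 119420/24099
  h_T = 35860/8033

Starting state is Q, so the expected hitting time is h_Q = 130280/24099.

Answer: 130280/24099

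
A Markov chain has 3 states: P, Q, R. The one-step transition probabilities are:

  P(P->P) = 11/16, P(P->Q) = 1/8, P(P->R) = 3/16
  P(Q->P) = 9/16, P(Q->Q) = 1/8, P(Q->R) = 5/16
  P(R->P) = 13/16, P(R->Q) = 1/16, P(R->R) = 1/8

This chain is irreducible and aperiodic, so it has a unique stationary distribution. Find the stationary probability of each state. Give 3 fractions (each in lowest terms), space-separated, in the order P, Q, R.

The stationary distribution satisfies pi = pi * P, i.e.:
  pi_P = 11/16*pi_P + 9/16*pi_Q + 13/16*pi_R
  pi_Q = 1/8*pi_P + 1/8*pi_Q + 1/16*pi_R
  pi_R = 3/16*pi_P + 5/16*pi_Q + 1/8*pi_R
with normalization: pi_P + pi_Q + pi_R = 1.

Using the first 2 balance equations plus normalization, the linear system A*pi = b is:
  [-5/16, 9/16, 13/16] . pi = 0
  [1/8, -7/8, 1/16] . pi = 0
  [1, 1, 1] . pi = 1

Solving yields:
  pi_P = 191/274
  pi_Q = 31/274
  pi_R = 26/137

Verification (pi * P):
  191/274*11/16 + 31/274*9/16 + 26/137*13/16 = 191/274 = pi_P  (ok)
  191/274*1/8 + 31/274*1/8 + 26/137*1/16 = 31/274 = pi_Q  (ok)
  191/274*3/16 + 31/274*5/16 + 26/137*1/8 = 26/137 = pi_R  (ok)

Answer: 191/274 31/274 26/137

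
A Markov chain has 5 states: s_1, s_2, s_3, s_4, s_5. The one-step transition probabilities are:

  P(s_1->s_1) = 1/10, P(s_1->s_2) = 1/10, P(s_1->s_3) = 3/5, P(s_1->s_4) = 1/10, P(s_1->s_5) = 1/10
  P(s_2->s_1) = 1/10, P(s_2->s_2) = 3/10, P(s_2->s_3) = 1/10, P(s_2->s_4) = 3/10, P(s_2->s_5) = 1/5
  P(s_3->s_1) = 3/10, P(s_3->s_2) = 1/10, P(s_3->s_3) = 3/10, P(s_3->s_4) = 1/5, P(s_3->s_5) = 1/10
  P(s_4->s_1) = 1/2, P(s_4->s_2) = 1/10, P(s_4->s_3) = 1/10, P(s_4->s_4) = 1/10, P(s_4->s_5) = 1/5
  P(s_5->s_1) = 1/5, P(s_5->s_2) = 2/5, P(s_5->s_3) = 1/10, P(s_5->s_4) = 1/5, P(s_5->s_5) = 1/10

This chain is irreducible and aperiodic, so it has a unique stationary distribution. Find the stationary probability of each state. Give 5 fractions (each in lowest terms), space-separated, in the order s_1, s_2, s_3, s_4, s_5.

The stationary distribution satisfies pi = pi * P, i.e.:
  pi_s_1 = 1/10*pi_s_1 + 1/10*pi_s_2 + 3/10*pi_s_3 + 1/2*pi_s_4 + 1/5*pi_s_5
  pi_s_2 = 1/10*pi_s_1 + 3/10*pi_s_2 + 1/10*pi_s_3 + 1/10*pi_s_4 + 2/5*pi_s_5
  pi_s_3 = 3/5*pi_s_1 + 1/10*pi_s_2 + 3/10*pi_s_3 + 1/10*pi_s_4 + 1/10*pi_s_5
  pi_s_4 = 1/10*pi_s_1 + 3/10*pi_s_2 + 1/5*pi_s_3 + 1/10*pi_s_4 + 1/5*pi_s_5
  pi_s_5 = 1/10*pi_s_1 + 1/5*pi_s_2 + 1/10*pi_s_3 + 1/5*pi_s_4 + 1/10*pi_s_5
with normalization: pi_s_1 + pi_s_2 + pi_s_3 + pi_s_4 + pi_s_5 = 1.

Using the first 4 balance equations plus normalization, the linear system A*pi = b is:
  [-9/10, 1/10, 3/10, 1/2, 1/5] . pi = 0
  [1/10, -7/10, 1/10, 1/10, 2/5] . pi = 0
  [3/5, 1/10, -7/10, 1/10, 1/10] . pi = 0
  [1/10, 3/10, 1/5, -9/10, 1/5] . pi = 0
  [1, 1, 1, 1, 1] . pi = 1

Solving yields:
  pi_s_1 = 613/2567
  pi_s_2 = 451/2567
  pi_s_3 = 704/2567
  pi_s_4 = 452/2567
  pi_s_5 = 347/2567

Verification (pi * P):
  613/2567*1/10 + 451/2567*1/10 + 704/2567*3/10 + 452/2567*1/2 + 347/2567*1/5 = 613/2567 = pi_s_1  (ok)
  613/2567*1/10 + 451/2567*3/10 + 704/2567*1/10 + 452/2567*1/10 + 347/2567*2/5 = 451/2567 = pi_s_2  (ok)
  613/2567*3/5 + 451/2567*1/10 + 704/2567*3/10 + 452/2567*1/10 + 347/2567*1/10 = 704/2567 = pi_s_3  (ok)
  613/2567*1/10 + 451/2567*3/10 + 704/2567*1/5 + 452/2567*1/10 + 347/2567*1/5 = 452/2567 = pi_s_4  (ok)
  613/2567*1/10 + 451/2567*1/5 + 704/2567*1/10 + 452/2567*1/5 + 347/2567*1/10 = 347/2567 = pi_s_5  (ok)

Answer: 613/2567 451/2567 704/2567 452/2567 347/2567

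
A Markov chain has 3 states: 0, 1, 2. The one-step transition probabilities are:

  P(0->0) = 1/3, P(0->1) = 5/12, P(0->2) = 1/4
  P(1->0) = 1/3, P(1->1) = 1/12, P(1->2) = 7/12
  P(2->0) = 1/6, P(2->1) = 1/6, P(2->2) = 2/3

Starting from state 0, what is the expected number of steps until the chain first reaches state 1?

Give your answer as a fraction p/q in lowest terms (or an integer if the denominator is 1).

Answer: 42/13

Derivation:
Let h_i = expected steps to first reach 1 from state i.
Boundary: h_1 = 0.
First-step equations for the other states:
  h_0 = 1 + 1/3*h_0 + 5/12*h_1 + 1/4*h_2
  h_2 = 1 + 1/6*h_0 + 1/6*h_1 + 2/3*h_2

Substituting h_1 = 0 and rearranging gives the linear system (I - Q) h = 1:
  [2/3, -1/4] . (h_0, h_2) = 1
  [-1/6, 1/3] . (h_0, h_2) = 1

Solving yields:
  h_0 = 42/13
  h_2 = 60/13

Starting state is 0, so the expected hitting time is h_0 = 42/13.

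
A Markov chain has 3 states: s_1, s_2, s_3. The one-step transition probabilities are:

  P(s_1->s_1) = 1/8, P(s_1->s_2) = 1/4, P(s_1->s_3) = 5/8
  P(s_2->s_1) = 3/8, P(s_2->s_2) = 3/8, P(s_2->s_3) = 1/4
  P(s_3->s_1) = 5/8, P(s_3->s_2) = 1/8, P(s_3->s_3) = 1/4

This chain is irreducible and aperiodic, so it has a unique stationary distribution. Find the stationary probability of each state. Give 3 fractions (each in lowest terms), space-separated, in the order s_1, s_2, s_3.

Answer: 14/37 17/74 29/74

Derivation:
The stationary distribution satisfies pi = pi * P, i.e.:
  pi_s_1 = 1/8*pi_s_1 + 3/8*pi_s_2 + 5/8*pi_s_3
  pi_s_2 = 1/4*pi_s_1 + 3/8*pi_s_2 + 1/8*pi_s_3
  pi_s_3 = 5/8*pi_s_1 + 1/4*pi_s_2 + 1/4*pi_s_3
with normalization: pi_s_1 + pi_s_2 + pi_s_3 = 1.

Using the first 2 balance equations plus normalization, the linear system A*pi = b is:
  [-7/8, 3/8, 5/8] . pi = 0
  [1/4, -5/8, 1/8] . pi = 0
  [1, 1, 1] . pi = 1

Solving yields:
  pi_s_1 = 14/37
  pi_s_2 = 17/74
  pi_s_3 = 29/74

Verification (pi * P):
  14/37*1/8 + 17/74*3/8 + 29/74*5/8 = 14/37 = pi_s_1  (ok)
  14/37*1/4 + 17/74*3/8 + 29/74*1/8 = 17/74 = pi_s_2  (ok)
  14/37*5/8 + 17/74*1/4 + 29/74*1/4 = 29/74 = pi_s_3  (ok)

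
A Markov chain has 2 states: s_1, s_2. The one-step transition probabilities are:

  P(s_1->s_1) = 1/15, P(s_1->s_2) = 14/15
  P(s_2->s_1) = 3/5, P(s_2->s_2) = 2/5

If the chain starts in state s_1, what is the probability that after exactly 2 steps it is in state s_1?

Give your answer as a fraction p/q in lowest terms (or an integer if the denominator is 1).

Computing P^2 by repeated multiplication:
P^1 =
  s_1: [1/15, 14/15]
  s_2: [3/5, 2/5]
P^2 =
  s_1: [127/225, 98/225]
  s_2: [7/25, 18/25]

(P^2)[s_1 -> s_1] = 127/225

Answer: 127/225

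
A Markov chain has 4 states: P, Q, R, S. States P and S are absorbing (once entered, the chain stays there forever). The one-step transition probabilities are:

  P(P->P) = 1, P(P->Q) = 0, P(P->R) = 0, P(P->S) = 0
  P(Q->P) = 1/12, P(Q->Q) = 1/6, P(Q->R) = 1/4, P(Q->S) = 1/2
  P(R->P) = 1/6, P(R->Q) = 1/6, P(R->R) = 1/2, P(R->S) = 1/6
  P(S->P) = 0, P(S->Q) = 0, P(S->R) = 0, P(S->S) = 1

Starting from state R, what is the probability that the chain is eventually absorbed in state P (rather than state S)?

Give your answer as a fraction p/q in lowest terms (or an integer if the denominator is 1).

Let a_i = P(absorbed in P | start in state i).
Boundary conditions: a_P = 1, a_S = 0.
For each transient state i, a_i = sum_j P(i->j) * a_j:
  a_Q = 1/12*a_P + 1/6*a_Q + 1/4*a_R + 1/2*a_S
  a_R = 1/6*a_P + 1/6*a_Q + 1/2*a_R + 1/6*a_S

Substituting a_P = 1 and a_S = 0, rearrange to (I - Q) a = r where r[i] = P(i -> P):
  [5/6, -1/4] . (a_Q, a_R) = 1/12
  [-1/6, 1/2] . (a_Q, a_R) = 1/6

Solving yields:
  a_Q = 2/9
  a_R = 11/27

Starting state is R, so the absorption probability is a_R = 11/27.

Answer: 11/27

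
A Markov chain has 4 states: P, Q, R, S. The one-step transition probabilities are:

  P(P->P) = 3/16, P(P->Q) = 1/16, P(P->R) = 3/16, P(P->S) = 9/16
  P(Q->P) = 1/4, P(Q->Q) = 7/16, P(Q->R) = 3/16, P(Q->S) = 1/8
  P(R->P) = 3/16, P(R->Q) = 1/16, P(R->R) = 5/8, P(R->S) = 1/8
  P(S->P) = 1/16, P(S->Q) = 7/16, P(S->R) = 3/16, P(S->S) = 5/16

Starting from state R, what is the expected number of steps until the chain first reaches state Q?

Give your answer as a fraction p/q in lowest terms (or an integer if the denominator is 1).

Answer: 296/45

Derivation:
Let h_i = expected steps to first reach Q from state i.
Boundary: h_Q = 0.
First-step equations for the other states:
  h_P = 1 + 3/16*h_P + 1/16*h_Q + 3/16*h_R + 9/16*h_S
  h_R = 1 + 3/16*h_P + 1/16*h_Q + 5/8*h_R + 1/8*h_S
  h_S = 1 + 1/16*h_P + 7/16*h_Q + 3/16*h_R + 5/16*h_S

Substituting h_Q = 0 and rearranging gives the linear system (I - Q) h = 1:
  [13/16, -3/16, -9/16] . (h_P, h_R, h_S) = 1
  [-3/16, 3/8, -1/8] . (h_P, h_R, h_S) = 1
  [-1/16, -3/16, 11/16] . (h_P, h_R, h_S) = 1

Solving yields:
  h_P = 16/3
  h_R = 296/45
  h_S = 56/15

Starting state is R, so the expected hitting time is h_R = 296/45.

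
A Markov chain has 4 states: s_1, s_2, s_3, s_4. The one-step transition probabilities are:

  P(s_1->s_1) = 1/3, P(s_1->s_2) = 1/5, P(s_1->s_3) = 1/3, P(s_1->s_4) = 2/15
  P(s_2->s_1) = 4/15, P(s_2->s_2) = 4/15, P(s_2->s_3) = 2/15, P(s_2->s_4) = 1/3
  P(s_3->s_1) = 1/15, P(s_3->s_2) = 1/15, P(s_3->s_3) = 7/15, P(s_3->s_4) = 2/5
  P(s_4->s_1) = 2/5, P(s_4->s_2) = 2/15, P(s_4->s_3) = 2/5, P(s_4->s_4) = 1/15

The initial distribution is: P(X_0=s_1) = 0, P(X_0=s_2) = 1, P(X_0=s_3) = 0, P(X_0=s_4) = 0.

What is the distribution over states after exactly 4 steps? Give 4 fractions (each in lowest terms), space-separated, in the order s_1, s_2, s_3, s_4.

Propagating the distribution step by step (d_{t+1} = d_t * P):
d_0 = (s_1=0, s_2=1, s_3=0, s_4=0)
  d_1[s_1] = 0*1/3 + 1*4/15 + 0*1/15 + 0*2/5 = 4/15
  d_1[s_2] = 0*1/5 + 1*4/15 + 0*1/15 + 0*2/15 = 4/15
  d_1[s_3] = 0*1/3 + 1*2/15 + 0*7/15 + 0*2/5 = 2/15
  d_1[s_4] = 0*2/15 + 1*1/3 + 0*2/5 + 0*1/15 = 1/3
d_1 = (s_1=4/15, s_2=4/15, s_3=2/15, s_4=1/3)
  d_2[s_1] = 4/15*1/3 + 4/15*4/15 + 2/15*1/15 + 1/3*2/5 = 68/225
  d_2[s_2] = 4/15*1/5 + 4/15*4/15 + 2/15*1/15 + 1/3*2/15 = 8/45
  d_2[s_3] = 4/15*1/3 + 4/15*2/15 + 2/15*7/15 + 1/3*2/5 = 8/25
  d_2[s_4] = 4/15*2/15 + 4/15*1/3 + 2/15*2/5 + 1/3*1/15 = 1/5
d_2 = (s_1=68/225, s_2=8/45, s_3=8/25, s_4=1/5)
  d_3[s_1] = 68/225*1/3 + 8/45*4/15 + 8/25*1/15 + 1/5*2/5 = 842/3375
  d_3[s_2] = 68/225*1/5 + 8/45*4/15 + 8/25*1/15 + 1/5*2/15 = 526/3375
  d_3[s_3] = 68/225*1/3 + 8/45*2/15 + 8/25*7/15 + 1/5*2/5 = 398/1125
  d_3[s_4] = 68/225*2/15 + 8/45*1/3 + 8/25*2/5 + 1/5*1/15 = 271/1125
d_3 = (s_1=842/3375, s_2=526/3375, s_3=398/1125, s_4=271/1125)
  d_4[s_1] = 842/3375*1/3 + 526/3375*4/15 + 398/1125*1/15 + 271/1125*2/5 = 12386/50625
  d_4[s_2] = 842/3375*1/5 + 526/3375*4/15 + 398/1125*1/15 + 271/1125*2/15 = 298/2025
  d_4[s_3] = 842/3375*1/3 + 526/3375*2/15 + 398/1125*7/15 + 271/1125*2/5 = 6166/16875
  d_4[s_4] = 842/3375*2/15 + 526/3375*1/3 + 398/1125*2/5 + 271/1125*1/15 = 4097/16875
d_4 = (s_1=12386/50625, s_2=298/2025, s_3=6166/16875, s_4=4097/16875)

Answer: 12386/50625 298/2025 6166/16875 4097/16875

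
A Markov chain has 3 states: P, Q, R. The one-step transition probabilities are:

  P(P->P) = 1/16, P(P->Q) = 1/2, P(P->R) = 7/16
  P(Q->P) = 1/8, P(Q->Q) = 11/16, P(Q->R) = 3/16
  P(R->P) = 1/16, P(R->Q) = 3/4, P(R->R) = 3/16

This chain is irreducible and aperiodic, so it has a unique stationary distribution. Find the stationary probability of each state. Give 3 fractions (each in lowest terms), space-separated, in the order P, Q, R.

Answer: 29/276 47/69 59/276

Derivation:
The stationary distribution satisfies pi = pi * P, i.e.:
  pi_P = 1/16*pi_P + 1/8*pi_Q + 1/16*pi_R
  pi_Q = 1/2*pi_P + 11/16*pi_Q + 3/4*pi_R
  pi_R = 7/16*pi_P + 3/16*pi_Q + 3/16*pi_R
with normalization: pi_P + pi_Q + pi_R = 1.

Using the first 2 balance equations plus normalization, the linear system A*pi = b is:
  [-15/16, 1/8, 1/16] . pi = 0
  [1/2, -5/16, 3/4] . pi = 0
  [1, 1, 1] . pi = 1

Solving yields:
  pi_P = 29/276
  pi_Q = 47/69
  pi_R = 59/276

Verification (pi * P):
  29/276*1/16 + 47/69*1/8 + 59/276*1/16 = 29/276 = pi_P  (ok)
  29/276*1/2 + 47/69*11/16 + 59/276*3/4 = 47/69 = pi_Q  (ok)
  29/276*7/16 + 47/69*3/16 + 59/276*3/16 = 59/276 = pi_R  (ok)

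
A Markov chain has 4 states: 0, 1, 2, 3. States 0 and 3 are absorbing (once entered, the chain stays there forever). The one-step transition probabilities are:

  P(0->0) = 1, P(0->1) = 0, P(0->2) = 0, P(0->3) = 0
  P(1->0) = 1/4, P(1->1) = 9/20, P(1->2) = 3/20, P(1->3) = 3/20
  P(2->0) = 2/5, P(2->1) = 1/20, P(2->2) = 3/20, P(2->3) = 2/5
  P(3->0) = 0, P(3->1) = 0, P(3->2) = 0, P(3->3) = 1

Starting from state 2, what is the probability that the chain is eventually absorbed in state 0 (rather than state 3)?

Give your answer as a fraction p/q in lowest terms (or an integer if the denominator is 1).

Answer: 93/184

Derivation:
Let a_i = P(absorbed in 0 | start in state i).
Boundary conditions: a_0 = 1, a_3 = 0.
For each transient state i, a_i = sum_j P(i->j) * a_j:
  a_1 = 1/4*a_0 + 9/20*a_1 + 3/20*a_2 + 3/20*a_3
  a_2 = 2/5*a_0 + 1/20*a_1 + 3/20*a_2 + 2/5*a_3

Substituting a_0 = 1 and a_3 = 0, rearrange to (I - Q) a = r where r[i] = P(i -> 0):
  [11/20, -3/20] . (a_1, a_2) = 1/4
  [-1/20, 17/20] . (a_1, a_2) = 2/5

Solving yields:
  a_1 = 109/184
  a_2 = 93/184

Starting state is 2, so the absorption probability is a_2 = 93/184.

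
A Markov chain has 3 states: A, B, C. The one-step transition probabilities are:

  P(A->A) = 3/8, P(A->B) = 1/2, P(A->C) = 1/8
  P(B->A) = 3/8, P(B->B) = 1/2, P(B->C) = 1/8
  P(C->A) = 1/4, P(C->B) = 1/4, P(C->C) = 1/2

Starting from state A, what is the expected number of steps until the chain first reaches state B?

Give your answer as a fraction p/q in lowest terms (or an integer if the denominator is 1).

Let h_i = expected steps to first reach B from state i.
Boundary: h_B = 0.
First-step equations for the other states:
  h_A = 1 + 3/8*h_A + 1/2*h_B + 1/8*h_C
  h_C = 1 + 1/4*h_A + 1/4*h_B + 1/2*h_C

Substituting h_B = 0 and rearranging gives the linear system (I - Q) h = 1:
  [5/8, -1/8] . (h_A, h_C) = 1
  [-1/4, 1/2] . (h_A, h_C) = 1

Solving yields:
  h_A = 20/9
  h_C = 28/9

Starting state is A, so the expected hitting time is h_A = 20/9.

Answer: 20/9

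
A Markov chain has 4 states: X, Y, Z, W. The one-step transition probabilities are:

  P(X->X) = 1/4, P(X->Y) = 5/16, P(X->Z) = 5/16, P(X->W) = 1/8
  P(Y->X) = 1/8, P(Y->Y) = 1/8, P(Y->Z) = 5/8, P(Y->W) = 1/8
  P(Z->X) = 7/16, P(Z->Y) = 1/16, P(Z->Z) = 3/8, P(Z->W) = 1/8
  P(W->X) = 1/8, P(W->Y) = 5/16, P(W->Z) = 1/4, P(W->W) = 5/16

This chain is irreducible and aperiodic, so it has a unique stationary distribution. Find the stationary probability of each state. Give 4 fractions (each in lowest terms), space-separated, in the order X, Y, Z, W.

Answer: 222/793 723/3965 1522/3965 2/13

Derivation:
The stationary distribution satisfies pi = pi * P, i.e.:
  pi_X = 1/4*pi_X + 1/8*pi_Y + 7/16*pi_Z + 1/8*pi_W
  pi_Y = 5/16*pi_X + 1/8*pi_Y + 1/16*pi_Z + 5/16*pi_W
  pi_Z = 5/16*pi_X + 5/8*pi_Y + 3/8*pi_Z + 1/4*pi_W
  pi_W = 1/8*pi_X + 1/8*pi_Y + 1/8*pi_Z + 5/16*pi_W
with normalization: pi_X + pi_Y + pi_Z + pi_W = 1.

Using the first 3 balance equations plus normalization, the linear system A*pi = b is:
  [-3/4, 1/8, 7/16, 1/8] . pi = 0
  [5/16, -7/8, 1/16, 5/16] . pi = 0
  [5/16, 5/8, -5/8, 1/4] . pi = 0
  [1, 1, 1, 1] . pi = 1

Solving yields:
  pi_X = 222/793
  pi_Y = 723/3965
  pi_Z = 1522/3965
  pi_W = 2/13

Verification (pi * P):
  222/793*1/4 + 723/3965*1/8 + 1522/3965*7/16 + 2/13*1/8 = 222/793 = pi_X  (ok)
  222/793*5/16 + 723/3965*1/8 + 1522/3965*1/16 + 2/13*5/16 = 723/3965 = pi_Y  (ok)
  222/793*5/16 + 723/3965*5/8 + 1522/3965*3/8 + 2/13*1/4 = 1522/3965 = pi_Z  (ok)
  222/793*1/8 + 723/3965*1/8 + 1522/3965*1/8 + 2/13*5/16 = 2/13 = pi_W  (ok)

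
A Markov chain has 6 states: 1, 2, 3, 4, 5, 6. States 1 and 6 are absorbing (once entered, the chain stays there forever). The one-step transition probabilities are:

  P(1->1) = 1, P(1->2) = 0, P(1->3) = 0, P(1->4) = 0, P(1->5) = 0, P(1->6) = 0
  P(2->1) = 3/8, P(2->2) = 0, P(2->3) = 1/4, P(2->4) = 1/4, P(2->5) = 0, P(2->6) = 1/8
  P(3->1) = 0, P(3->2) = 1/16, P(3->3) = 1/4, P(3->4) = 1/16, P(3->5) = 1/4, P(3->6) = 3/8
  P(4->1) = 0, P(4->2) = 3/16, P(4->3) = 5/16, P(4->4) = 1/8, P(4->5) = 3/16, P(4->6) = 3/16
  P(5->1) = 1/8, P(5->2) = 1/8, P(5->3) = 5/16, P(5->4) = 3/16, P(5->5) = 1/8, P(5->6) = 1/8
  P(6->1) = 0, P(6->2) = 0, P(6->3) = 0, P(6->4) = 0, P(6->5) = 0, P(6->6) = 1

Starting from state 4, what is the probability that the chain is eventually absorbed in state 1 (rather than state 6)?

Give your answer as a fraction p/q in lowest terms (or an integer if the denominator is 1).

Let a_i = P(absorbed in 1 | start in state i).
Boundary conditions: a_1 = 1, a_6 = 0.
For each transient state i, a_i = sum_j P(i->j) * a_j:
  a_2 = 3/8*a_1 + 0*a_2 + 1/4*a_3 + 1/4*a_4 + 0*a_5 + 1/8*a_6
  a_3 = 0*a_1 + 1/16*a_2 + 1/4*a_3 + 1/16*a_4 + 1/4*a_5 + 3/8*a_6
  a_4 = 0*a_1 + 3/16*a_2 + 5/16*a_3 + 1/8*a_4 + 3/16*a_5 + 3/16*a_6
  a_5 = 1/8*a_1 + 1/8*a_2 + 5/16*a_3 + 3/16*a_4 + 1/8*a_5 + 1/8*a_6

Substituting a_1 = 1 and a_6 = 0, rearrange to (I - Q) a = r where r[i] = P(i -> 1):
  [1, -1/4, -1/4, 0] . (a_2, a_3, a_4, a_5) = 3/8
  [-1/16, 3/4, -1/16, -1/4] . (a_2, a_3, a_4, a_5) = 0
  [-3/16, -5/16, 7/8, -3/16] . (a_2, a_3, a_4, a_5) = 0
  [-1/8, -5/16, -3/16, 7/8] . (a_2, a_3, a_4, a_5) = 1/8

Solving yields:
  a_2 = 5917/12504
  a_3 = 2057/12504
  a_4 = 2855/12504
  a_5 = 663/2084

Starting state is 4, so the absorption probability is a_4 = 2855/12504.

Answer: 2855/12504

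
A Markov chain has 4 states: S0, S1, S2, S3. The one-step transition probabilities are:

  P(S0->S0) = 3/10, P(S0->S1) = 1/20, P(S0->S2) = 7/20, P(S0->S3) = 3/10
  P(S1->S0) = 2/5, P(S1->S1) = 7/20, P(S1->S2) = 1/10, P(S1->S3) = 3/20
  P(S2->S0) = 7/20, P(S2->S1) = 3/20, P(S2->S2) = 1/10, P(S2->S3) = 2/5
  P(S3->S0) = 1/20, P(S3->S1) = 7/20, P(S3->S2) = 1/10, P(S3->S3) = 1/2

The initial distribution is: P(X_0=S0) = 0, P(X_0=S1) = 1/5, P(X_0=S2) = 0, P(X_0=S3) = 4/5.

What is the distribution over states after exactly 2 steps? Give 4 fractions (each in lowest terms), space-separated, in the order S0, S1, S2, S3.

Answer: 93/400 147/500 13/100 687/2000

Derivation:
Propagating the distribution step by step (d_{t+1} = d_t * P):
d_0 = (S0=0, S1=1/5, S2=0, S3=4/5)
  d_1[S0] = 0*3/10 + 1/5*2/5 + 0*7/20 + 4/5*1/20 = 3/25
  d_1[S1] = 0*1/20 + 1/5*7/20 + 0*3/20 + 4/5*7/20 = 7/20
  d_1[S2] = 0*7/20 + 1/5*1/10 + 0*1/10 + 4/5*1/10 = 1/10
  d_1[S3] = 0*3/10 + 1/5*3/20 + 0*2/5 + 4/5*1/2 = 43/100
d_1 = (S0=3/25, S1=7/20, S2=1/10, S3=43/100)
  d_2[S0] = 3/25*3/10 + 7/20*2/5 + 1/10*7/20 + 43/100*1/20 = 93/400
  d_2[S1] = 3/25*1/20 + 7/20*7/20 + 1/10*3/20 + 43/100*7/20 = 147/500
  d_2[S2] = 3/25*7/20 + 7/20*1/10 + 1/10*1/10 + 43/100*1/10 = 13/100
  d_2[S3] = 3/25*3/10 + 7/20*3/20 + 1/10*2/5 + 43/100*1/2 = 687/2000
d_2 = (S0=93/400, S1=147/500, S2=13/100, S3=687/2000)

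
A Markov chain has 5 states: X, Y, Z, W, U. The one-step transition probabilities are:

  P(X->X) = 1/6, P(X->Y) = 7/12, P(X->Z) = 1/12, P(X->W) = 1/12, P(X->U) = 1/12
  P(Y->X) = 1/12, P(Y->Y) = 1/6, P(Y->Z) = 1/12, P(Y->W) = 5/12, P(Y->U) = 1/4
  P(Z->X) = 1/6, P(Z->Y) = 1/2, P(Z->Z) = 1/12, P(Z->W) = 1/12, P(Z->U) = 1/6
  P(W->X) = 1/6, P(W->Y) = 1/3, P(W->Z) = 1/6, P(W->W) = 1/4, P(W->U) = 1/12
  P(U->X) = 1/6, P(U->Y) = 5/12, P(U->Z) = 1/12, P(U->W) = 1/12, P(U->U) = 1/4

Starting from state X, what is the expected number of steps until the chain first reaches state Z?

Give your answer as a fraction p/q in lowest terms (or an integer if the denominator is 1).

Let h_i = expected steps to first reach Z from state i.
Boundary: h_Z = 0.
First-step equations for the other states:
  h_X = 1 + 1/6*h_X + 7/12*h_Y + 1/12*h_Z + 1/12*h_W + 1/12*h_U
  h_Y = 1 + 1/12*h_X + 1/6*h_Y + 1/12*h_Z + 5/12*h_W + 1/4*h_U
  h_W = 1 + 1/6*h_X + 1/3*h_Y + 1/6*h_Z + 1/4*h_W + 1/12*h_U
  h_U = 1 + 1/6*h_X + 5/12*h_Y + 1/12*h_Z + 1/12*h_W + 1/4*h_U

Substituting h_Z = 0 and rearranging gives the linear system (I - Q) h = 1:
  [5/6, -7/12, -1/12, -1/12] . (h_X, h_Y, h_W, h_U) = 1
  [-1/12, 5/6, -5/12, -1/4] . (h_X, h_Y, h_W, h_U) = 1
  [-1/6, -1/3, 3/4, -1/12] . (h_X, h_Y, h_W, h_U) = 1
  [-1/6, -5/12, -1/12, 3/4] . (h_X, h_Y, h_W, h_U) = 1

Solving yields:
  h_X = 11160/1153
  h_Y = 10920/1153
  h_W = 10116/1153
  h_U = 11208/1153

Starting state is X, so the expected hitting time is h_X = 11160/1153.

Answer: 11160/1153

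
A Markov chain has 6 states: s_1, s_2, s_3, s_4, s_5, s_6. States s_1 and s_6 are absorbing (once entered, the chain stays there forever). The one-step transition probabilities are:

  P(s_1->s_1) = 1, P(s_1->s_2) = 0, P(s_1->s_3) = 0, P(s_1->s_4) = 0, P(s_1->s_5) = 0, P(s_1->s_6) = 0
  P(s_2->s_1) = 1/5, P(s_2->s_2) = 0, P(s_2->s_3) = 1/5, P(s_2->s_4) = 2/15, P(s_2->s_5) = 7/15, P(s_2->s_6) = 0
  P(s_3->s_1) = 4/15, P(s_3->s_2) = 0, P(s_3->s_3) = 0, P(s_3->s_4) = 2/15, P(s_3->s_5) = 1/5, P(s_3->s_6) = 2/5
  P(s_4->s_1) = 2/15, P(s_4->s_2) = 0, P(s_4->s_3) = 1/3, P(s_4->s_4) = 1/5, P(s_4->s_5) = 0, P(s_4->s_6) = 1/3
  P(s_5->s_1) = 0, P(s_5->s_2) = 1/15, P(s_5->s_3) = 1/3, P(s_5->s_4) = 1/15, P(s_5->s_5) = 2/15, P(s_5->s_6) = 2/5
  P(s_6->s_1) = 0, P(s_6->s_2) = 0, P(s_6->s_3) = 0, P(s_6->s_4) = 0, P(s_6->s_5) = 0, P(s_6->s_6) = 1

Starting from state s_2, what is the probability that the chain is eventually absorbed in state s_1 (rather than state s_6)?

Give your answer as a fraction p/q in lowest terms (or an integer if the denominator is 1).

Let a_i = P(absorbed in s_1 | start in state i).
Boundary conditions: a_s_1 = 1, a_s_6 = 0.
For each transient state i, a_i = sum_j P(i->j) * a_j:
  a_s_2 = 1/5*a_s_1 + 0*a_s_2 + 1/5*a_s_3 + 2/15*a_s_4 + 7/15*a_s_5 + 0*a_s_6
  a_s_3 = 4/15*a_s_1 + 0*a_s_2 + 0*a_s_3 + 2/15*a_s_4 + 1/5*a_s_5 + 2/5*a_s_6
  a_s_4 = 2/15*a_s_1 + 0*a_s_2 + 1/3*a_s_3 + 1/5*a_s_4 + 0*a_s_5 + 1/3*a_s_6
  a_s_5 = 0*a_s_1 + 1/15*a_s_2 + 1/3*a_s_3 + 1/15*a_s_4 + 2/15*a_s_5 + 2/5*a_s_6

Substituting a_s_1 = 1 and a_s_6 = 0, rearrange to (I - Q) a = r where r[i] = P(i -> s_1):
  [1, -1/5, -2/15, -7/15] . (a_s_2, a_s_3, a_s_4, a_s_5) = 1/5
  [0, 1, -2/15, -1/5] . (a_s_2, a_s_3, a_s_4, a_s_5) = 4/15
  [0, -1/3, 4/5, 0] . (a_s_2, a_s_3, a_s_4, a_s_5) = 2/15
  [-1/15, -1/3, -1/15, 13/15] . (a_s_2, a_s_3, a_s_4, a_s_5) = 0

Solving yields:
  a_s_2 = 11501/28897
  a_s_3 = 9986/28897
  a_s_4 = 8977/28897
  a_s_5 = 5416/28897

Starting state is s_2, so the absorption probability is a_s_2 = 11501/28897.

Answer: 11501/28897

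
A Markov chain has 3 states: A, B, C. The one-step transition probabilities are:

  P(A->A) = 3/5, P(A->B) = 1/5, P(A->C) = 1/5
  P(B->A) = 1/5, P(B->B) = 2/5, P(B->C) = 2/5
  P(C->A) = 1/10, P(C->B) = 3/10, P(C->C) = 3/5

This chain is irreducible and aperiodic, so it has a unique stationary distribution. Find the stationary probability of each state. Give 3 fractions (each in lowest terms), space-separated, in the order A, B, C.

Answer: 6/23 7/23 10/23

Derivation:
The stationary distribution satisfies pi = pi * P, i.e.:
  pi_A = 3/5*pi_A + 1/5*pi_B + 1/10*pi_C
  pi_B = 1/5*pi_A + 2/5*pi_B + 3/10*pi_C
  pi_C = 1/5*pi_A + 2/5*pi_B + 3/5*pi_C
with normalization: pi_A + pi_B + pi_C = 1.

Using the first 2 balance equations plus normalization, the linear system A*pi = b is:
  [-2/5, 1/5, 1/10] . pi = 0
  [1/5, -3/5, 3/10] . pi = 0
  [1, 1, 1] . pi = 1

Solving yields:
  pi_A = 6/23
  pi_B = 7/23
  pi_C = 10/23

Verification (pi * P):
  6/23*3/5 + 7/23*1/5 + 10/23*1/10 = 6/23 = pi_A  (ok)
  6/23*1/5 + 7/23*2/5 + 10/23*3/10 = 7/23 = pi_B  (ok)
  6/23*1/5 + 7/23*2/5 + 10/23*3/5 = 10/23 = pi_C  (ok)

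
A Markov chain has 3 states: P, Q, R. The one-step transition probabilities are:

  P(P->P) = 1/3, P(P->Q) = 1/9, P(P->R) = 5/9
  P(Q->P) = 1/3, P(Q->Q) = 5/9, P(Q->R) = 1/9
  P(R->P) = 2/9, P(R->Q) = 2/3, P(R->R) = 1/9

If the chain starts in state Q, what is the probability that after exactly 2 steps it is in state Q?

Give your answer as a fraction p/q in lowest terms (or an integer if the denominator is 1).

Computing P^2 by repeated multiplication:
P^1 =
  P: [1/3, 1/9, 5/9]
  Q: [1/3, 5/9, 1/9]
  R: [2/9, 2/3, 1/9]
P^2 =
  P: [22/81, 38/81, 7/27]
  Q: [26/81, 34/81, 7/27]
  R: [26/81, 38/81, 17/81]

(P^2)[Q -> Q] = 34/81

Answer: 34/81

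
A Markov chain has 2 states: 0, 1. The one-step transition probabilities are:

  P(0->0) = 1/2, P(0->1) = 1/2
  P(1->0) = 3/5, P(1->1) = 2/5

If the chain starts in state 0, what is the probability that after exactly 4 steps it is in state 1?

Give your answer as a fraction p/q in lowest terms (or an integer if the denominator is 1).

Computing P^4 by repeated multiplication:
P^1 =
  0: [1/2, 1/2]
  1: [3/5, 2/5]
P^2 =
  0: [11/20, 9/20]
  1: [27/50, 23/50]
P^3 =
  0: [109/200, 91/200]
  1: [273/500, 227/500]
P^4 =
  0: [1091/2000, 909/2000]
  1: [2727/5000, 2273/5000]

(P^4)[0 -> 1] = 909/2000

Answer: 909/2000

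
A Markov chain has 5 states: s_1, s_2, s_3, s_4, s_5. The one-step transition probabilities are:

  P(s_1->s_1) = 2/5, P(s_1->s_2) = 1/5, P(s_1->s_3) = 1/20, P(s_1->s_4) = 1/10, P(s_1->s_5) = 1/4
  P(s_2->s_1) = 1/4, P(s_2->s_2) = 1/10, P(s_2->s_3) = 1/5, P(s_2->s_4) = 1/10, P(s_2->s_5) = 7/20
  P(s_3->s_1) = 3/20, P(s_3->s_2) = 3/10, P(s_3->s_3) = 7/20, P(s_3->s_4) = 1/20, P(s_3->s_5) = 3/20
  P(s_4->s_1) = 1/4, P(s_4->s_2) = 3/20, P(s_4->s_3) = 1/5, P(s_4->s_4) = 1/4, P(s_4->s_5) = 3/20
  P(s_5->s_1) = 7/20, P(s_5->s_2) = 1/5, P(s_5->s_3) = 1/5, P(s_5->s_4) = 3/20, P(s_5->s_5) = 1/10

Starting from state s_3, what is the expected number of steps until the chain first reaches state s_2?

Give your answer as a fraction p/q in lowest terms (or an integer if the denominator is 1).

Let h_i = expected steps to first reach s_2 from state i.
Boundary: h_s_2 = 0.
First-step equations for the other states:
  h_s_1 = 1 + 2/5*h_s_1 + 1/5*h_s_2 + 1/20*h_s_3 + 1/10*h_s_4 + 1/4*h_s_5
  h_s_3 = 1 + 3/20*h_s_1 + 3/10*h_s_2 + 7/20*h_s_3 + 1/20*h_s_4 + 3/20*h_s_5
  h_s_4 = 1 + 1/4*h_s_1 + 3/20*h_s_2 + 1/5*h_s_3 + 1/4*h_s_4 + 3/20*h_s_5
  h_s_5 = 1 + 7/20*h_s_1 + 1/5*h_s_2 + 1/5*h_s_3 + 3/20*h_s_4 + 1/10*h_s_5

Substituting h_s_2 = 0 and rearranging gives the linear system (I - Q) h = 1:
  [3/5, -1/20, -1/10, -1/4] . (h_s_1, h_s_3, h_s_4, h_s_5) = 1
  [-3/20, 13/20, -1/20, -3/20] . (h_s_1, h_s_3, h_s_4, h_s_5) = 1
  [-1/4, -1/5, 3/4, -3/20] . (h_s_1, h_s_3, h_s_4, h_s_5) = 1
  [-7/20, -1/5, -3/20, 9/10] . (h_s_1, h_s_3, h_s_4, h_s_5) = 1

Solving yields:
  h_s_1 = 28365/5896
  h_s_3 = 1105/268
  h_s_4 = 29375/5896
  h_s_5 = 3485/737

Starting state is s_3, so the expected hitting time is h_s_3 = 1105/268.

Answer: 1105/268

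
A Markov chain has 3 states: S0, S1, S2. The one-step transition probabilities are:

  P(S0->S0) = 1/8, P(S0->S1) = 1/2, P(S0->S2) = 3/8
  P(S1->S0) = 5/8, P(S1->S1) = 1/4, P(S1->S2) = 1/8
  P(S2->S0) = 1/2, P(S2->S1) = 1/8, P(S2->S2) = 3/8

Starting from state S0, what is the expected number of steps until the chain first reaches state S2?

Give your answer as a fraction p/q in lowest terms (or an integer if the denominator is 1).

Let h_i = expected steps to first reach S2 from state i.
Boundary: h_S2 = 0.
First-step equations for the other states:
  h_S0 = 1 + 1/8*h_S0 + 1/2*h_S1 + 3/8*h_S2
  h_S1 = 1 + 5/8*h_S0 + 1/4*h_S1 + 1/8*h_S2

Substituting h_S2 = 0 and rearranging gives the linear system (I - Q) h = 1:
  [7/8, -1/2] . (h_S0, h_S1) = 1
  [-5/8, 3/4] . (h_S0, h_S1) = 1

Solving yields:
  h_S0 = 40/11
  h_S1 = 48/11

Starting state is S0, so the expected hitting time is h_S0 = 40/11.

Answer: 40/11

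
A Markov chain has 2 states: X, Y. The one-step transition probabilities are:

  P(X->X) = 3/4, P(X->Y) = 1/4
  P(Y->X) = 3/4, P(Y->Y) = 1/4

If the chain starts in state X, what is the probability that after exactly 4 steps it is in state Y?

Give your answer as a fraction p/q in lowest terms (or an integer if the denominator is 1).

Computing P^4 by repeated multiplication:
P^1 =
  X: [3/4, 1/4]
  Y: [3/4, 1/4]
P^2 =
  X: [3/4, 1/4]
  Y: [3/4, 1/4]
P^3 =
  X: [3/4, 1/4]
  Y: [3/4, 1/4]
P^4 =
  X: [3/4, 1/4]
  Y: [3/4, 1/4]

(P^4)[X -> Y] = 1/4

Answer: 1/4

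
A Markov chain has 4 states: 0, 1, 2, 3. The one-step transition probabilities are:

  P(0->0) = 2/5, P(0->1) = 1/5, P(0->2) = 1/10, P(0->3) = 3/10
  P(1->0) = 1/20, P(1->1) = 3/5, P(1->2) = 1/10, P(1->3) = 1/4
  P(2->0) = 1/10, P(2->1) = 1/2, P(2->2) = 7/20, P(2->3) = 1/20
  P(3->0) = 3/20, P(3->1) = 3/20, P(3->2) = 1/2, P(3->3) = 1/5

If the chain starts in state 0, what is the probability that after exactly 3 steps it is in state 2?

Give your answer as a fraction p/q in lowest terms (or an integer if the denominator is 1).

Computing P^3 by repeated multiplication:
P^1 =
  0: [2/5, 1/5, 1/10, 3/10]
  1: [1/20, 3/5, 1/10, 1/4]
  2: [1/10, 1/2, 7/20, 1/20]
  3: [3/20, 3/20, 1/2, 1/5]
P^2 =
  0: [9/40, 59/200, 49/200, 47/200]
  1: [39/400, 183/400, 9/40, 11/50]
  2: [43/400, 201/400, 83/400, 73/400]
  3: [59/400, 2/5, 61/200, 59/400]
P^3 =
  0: [329/2000, 1519/4000, 1021/4000, 401/2000]
  1: [939/8000, 879/2000, 977/4000, 1591/8000]
  2: [93/800, 3633/8000, 1799/8000, 819/4000]
  3: [1053/8000, 3553/8000, 941/4000, 189/1000]

(P^3)[0 -> 2] = 1021/4000

Answer: 1021/4000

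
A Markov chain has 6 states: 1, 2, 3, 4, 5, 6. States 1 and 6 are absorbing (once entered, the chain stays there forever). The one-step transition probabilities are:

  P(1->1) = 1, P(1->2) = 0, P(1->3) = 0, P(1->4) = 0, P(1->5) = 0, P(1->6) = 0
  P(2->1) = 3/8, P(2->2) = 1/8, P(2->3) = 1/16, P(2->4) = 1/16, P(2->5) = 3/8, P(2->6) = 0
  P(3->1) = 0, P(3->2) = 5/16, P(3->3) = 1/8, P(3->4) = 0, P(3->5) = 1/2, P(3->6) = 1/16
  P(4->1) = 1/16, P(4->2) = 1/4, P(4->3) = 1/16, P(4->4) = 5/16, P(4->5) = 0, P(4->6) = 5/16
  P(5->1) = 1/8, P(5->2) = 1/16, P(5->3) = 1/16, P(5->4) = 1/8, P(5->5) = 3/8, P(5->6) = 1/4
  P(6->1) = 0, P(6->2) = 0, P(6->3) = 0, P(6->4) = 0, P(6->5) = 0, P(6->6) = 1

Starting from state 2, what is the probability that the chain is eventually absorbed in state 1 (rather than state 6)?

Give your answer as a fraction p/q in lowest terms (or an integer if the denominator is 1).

Let a_i = P(absorbed in 1 | start in state i).
Boundary conditions: a_1 = 1, a_6 = 0.
For each transient state i, a_i = sum_j P(i->j) * a_j:
  a_2 = 3/8*a_1 + 1/8*a_2 + 1/16*a_3 + 1/16*a_4 + 3/8*a_5 + 0*a_6
  a_3 = 0*a_1 + 5/16*a_2 + 1/8*a_3 + 0*a_4 + 1/2*a_5 + 1/16*a_6
  a_4 = 1/16*a_1 + 1/4*a_2 + 1/16*a_3 + 5/16*a_4 + 0*a_5 + 5/16*a_6
  a_5 = 1/8*a_1 + 1/16*a_2 + 1/16*a_3 + 1/8*a_4 + 3/8*a_5 + 1/4*a_6

Substituting a_1 = 1 and a_6 = 0, rearrange to (I - Q) a = r where r[i] = P(i -> 1):
  [7/8, -1/16, -1/16, -3/8] . (a_2, a_3, a_4, a_5) = 3/8
  [-5/16, 7/8, 0, -1/2] . (a_2, a_3, a_4, a_5) = 0
  [-1/4, -1/16, 11/16, 0] . (a_2, a_3, a_4, a_5) = 1/16
  [-1/16, -1/16, -1/8, 5/8] . (a_2, a_3, a_4, a_5) = 1/8

Solving yields:
  a_2 = 5486/8415
  a_3 = 423/935
  a_4 = 3106/8415
  a_5 = 6467/16830

Starting state is 2, so the absorption probability is a_2 = 5486/8415.

Answer: 5486/8415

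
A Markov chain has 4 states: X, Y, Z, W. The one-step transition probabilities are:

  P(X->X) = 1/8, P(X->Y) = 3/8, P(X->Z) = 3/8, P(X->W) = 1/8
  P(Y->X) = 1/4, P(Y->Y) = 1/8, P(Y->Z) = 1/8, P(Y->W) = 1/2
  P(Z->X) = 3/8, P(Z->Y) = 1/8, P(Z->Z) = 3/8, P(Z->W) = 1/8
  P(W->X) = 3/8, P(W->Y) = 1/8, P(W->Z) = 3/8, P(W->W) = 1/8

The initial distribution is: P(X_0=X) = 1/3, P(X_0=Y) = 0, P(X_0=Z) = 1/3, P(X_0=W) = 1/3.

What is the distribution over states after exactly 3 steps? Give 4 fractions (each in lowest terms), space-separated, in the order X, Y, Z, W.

Propagating the distribution step by step (d_{t+1} = d_t * P):
d_0 = (X=1/3, Y=0, Z=1/3, W=1/3)
  d_1[X] = 1/3*1/8 + 0*1/4 + 1/3*3/8 + 1/3*3/8 = 7/24
  d_1[Y] = 1/3*3/8 + 0*1/8 + 1/3*1/8 + 1/3*1/8 = 5/24
  d_1[Z] = 1/3*3/8 + 0*1/8 + 1/3*3/8 + 1/3*3/8 = 3/8
  d_1[W] = 1/3*1/8 + 0*1/2 + 1/3*1/8 + 1/3*1/8 = 1/8
d_1 = (X=7/24, Y=5/24, Z=3/8, W=1/8)
  d_2[X] = 7/24*1/8 + 5/24*1/4 + 3/8*3/8 + 1/8*3/8 = 53/192
  d_2[Y] = 7/24*3/8 + 5/24*1/8 + 3/8*1/8 + 1/8*1/8 = 19/96
  d_2[Z] = 7/24*3/8 + 5/24*1/8 + 3/8*3/8 + 1/8*3/8 = 31/96
  d_2[W] = 7/24*1/8 + 5/24*1/2 + 3/8*1/8 + 1/8*1/8 = 13/64
d_2 = (X=53/192, Y=19/96, Z=31/96, W=13/64)
  d_3[X] = 53/192*1/8 + 19/96*1/4 + 31/96*3/8 + 13/64*3/8 = 9/32
  d_3[Y] = 53/192*3/8 + 19/96*1/8 + 31/96*1/8 + 13/64*1/8 = 149/768
  d_3[Z] = 53/192*3/8 + 19/96*1/8 + 31/96*3/8 + 13/64*3/8 = 125/384
  d_3[W] = 53/192*1/8 + 19/96*1/2 + 31/96*1/8 + 13/64*1/8 = 51/256
d_3 = (X=9/32, Y=149/768, Z=125/384, W=51/256)

Answer: 9/32 149/768 125/384 51/256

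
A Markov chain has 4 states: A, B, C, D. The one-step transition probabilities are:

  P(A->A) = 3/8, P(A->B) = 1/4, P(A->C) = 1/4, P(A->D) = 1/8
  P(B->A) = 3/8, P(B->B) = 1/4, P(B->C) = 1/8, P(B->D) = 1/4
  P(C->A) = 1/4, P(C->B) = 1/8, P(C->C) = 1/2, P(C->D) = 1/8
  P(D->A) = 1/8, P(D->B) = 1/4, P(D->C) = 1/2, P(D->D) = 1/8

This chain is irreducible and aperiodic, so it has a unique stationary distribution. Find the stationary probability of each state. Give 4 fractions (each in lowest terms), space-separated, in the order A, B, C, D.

Answer: 37/126 13/63 22/63 19/126

Derivation:
The stationary distribution satisfies pi = pi * P, i.e.:
  pi_A = 3/8*pi_A + 3/8*pi_B + 1/4*pi_C + 1/8*pi_D
  pi_B = 1/4*pi_A + 1/4*pi_B + 1/8*pi_C + 1/4*pi_D
  pi_C = 1/4*pi_A + 1/8*pi_B + 1/2*pi_C + 1/2*pi_D
  pi_D = 1/8*pi_A + 1/4*pi_B + 1/8*pi_C + 1/8*pi_D
with normalization: pi_A + pi_B + pi_C + pi_D = 1.

Using the first 3 balance equations plus normalization, the linear system A*pi = b is:
  [-5/8, 3/8, 1/4, 1/8] . pi = 0
  [1/4, -3/4, 1/8, 1/4] . pi = 0
  [1/4, 1/8, -1/2, 1/2] . pi = 0
  [1, 1, 1, 1] . pi = 1

Solving yields:
  pi_A = 37/126
  pi_B = 13/63
  pi_C = 22/63
  pi_D = 19/126

Verification (pi * P):
  37/126*3/8 + 13/63*3/8 + 22/63*1/4 + 19/126*1/8 = 37/126 = pi_A  (ok)
  37/126*1/4 + 13/63*1/4 + 22/63*1/8 + 19/126*1/4 = 13/63 = pi_B  (ok)
  37/126*1/4 + 13/63*1/8 + 22/63*1/2 + 19/126*1/2 = 22/63 = pi_C  (ok)
  37/126*1/8 + 13/63*1/4 + 22/63*1/8 + 19/126*1/8 = 19/126 = pi_D  (ok)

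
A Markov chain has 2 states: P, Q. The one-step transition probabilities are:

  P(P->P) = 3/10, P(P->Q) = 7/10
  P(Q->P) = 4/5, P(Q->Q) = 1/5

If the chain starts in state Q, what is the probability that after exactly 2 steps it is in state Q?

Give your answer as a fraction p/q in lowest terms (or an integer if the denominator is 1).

Answer: 3/5

Derivation:
Computing P^2 by repeated multiplication:
P^1 =
  P: [3/10, 7/10]
  Q: [4/5, 1/5]
P^2 =
  P: [13/20, 7/20]
  Q: [2/5, 3/5]

(P^2)[Q -> Q] = 3/5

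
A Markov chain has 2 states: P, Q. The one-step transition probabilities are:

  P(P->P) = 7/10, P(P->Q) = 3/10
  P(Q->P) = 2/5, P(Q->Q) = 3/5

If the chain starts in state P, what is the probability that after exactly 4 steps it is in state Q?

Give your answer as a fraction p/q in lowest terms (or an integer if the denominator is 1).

Answer: 4251/10000

Derivation:
Computing P^4 by repeated multiplication:
P^1 =
  P: [7/10, 3/10]
  Q: [2/5, 3/5]
P^2 =
  P: [61/100, 39/100]
  Q: [13/25, 12/25]
P^3 =
  P: [583/1000, 417/1000]
  Q: [139/250, 111/250]
P^4 =
  P: [5749/10000, 4251/10000]
  Q: [1417/2500, 1083/2500]

(P^4)[P -> Q] = 4251/10000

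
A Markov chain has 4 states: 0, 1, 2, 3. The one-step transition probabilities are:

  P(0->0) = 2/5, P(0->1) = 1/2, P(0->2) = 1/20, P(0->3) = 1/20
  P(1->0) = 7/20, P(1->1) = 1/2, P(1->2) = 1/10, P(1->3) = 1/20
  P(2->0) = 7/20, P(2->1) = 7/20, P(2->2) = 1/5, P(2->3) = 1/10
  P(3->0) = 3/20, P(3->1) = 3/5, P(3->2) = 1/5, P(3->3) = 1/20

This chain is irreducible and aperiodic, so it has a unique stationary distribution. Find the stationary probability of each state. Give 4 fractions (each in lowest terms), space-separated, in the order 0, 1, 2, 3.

The stationary distribution satisfies pi = pi * P, i.e.:
  pi_0 = 2/5*pi_0 + 7/20*pi_1 + 7/20*pi_2 + 3/20*pi_3
  pi_1 = 1/2*pi_0 + 1/2*pi_1 + 7/20*pi_2 + 3/5*pi_3
  pi_2 = 1/20*pi_0 + 1/10*pi_1 + 1/5*pi_2 + 1/5*pi_3
  pi_3 = 1/20*pi_0 + 1/20*pi_1 + 1/10*pi_2 + 1/20*pi_3
with normalization: pi_0 + pi_1 + pi_2 + pi_3 = 1.

Using the first 3 balance equations plus normalization, the linear system A*pi = b is:
  [-3/5, 7/20, 7/20, 3/20] . pi = 0
  [1/2, -1/2, 7/20, 3/5] . pi = 0
  [1/20, 1/10, -4/5, 1/5] . pi = 0
  [1, 1, 1, 1] . pi = 1

Solving yields:
  pi_0 = 1213/3399
  pi_1 = 3337/6798
  pi_2 = 331/3399
  pi_3 = 373/6798

Verification (pi * P):
  1213/3399*2/5 + 3337/6798*7/20 + 331/3399*7/20 + 373/6798*3/20 = 1213/3399 = pi_0  (ok)
  1213/3399*1/2 + 3337/6798*1/2 + 331/3399*7/20 + 373/6798*3/5 = 3337/6798 = pi_1  (ok)
  1213/3399*1/20 + 3337/6798*1/10 + 331/3399*1/5 + 373/6798*1/5 = 331/3399 = pi_2  (ok)
  1213/3399*1/20 + 3337/6798*1/20 + 331/3399*1/10 + 373/6798*1/20 = 373/6798 = pi_3  (ok)

Answer: 1213/3399 3337/6798 331/3399 373/6798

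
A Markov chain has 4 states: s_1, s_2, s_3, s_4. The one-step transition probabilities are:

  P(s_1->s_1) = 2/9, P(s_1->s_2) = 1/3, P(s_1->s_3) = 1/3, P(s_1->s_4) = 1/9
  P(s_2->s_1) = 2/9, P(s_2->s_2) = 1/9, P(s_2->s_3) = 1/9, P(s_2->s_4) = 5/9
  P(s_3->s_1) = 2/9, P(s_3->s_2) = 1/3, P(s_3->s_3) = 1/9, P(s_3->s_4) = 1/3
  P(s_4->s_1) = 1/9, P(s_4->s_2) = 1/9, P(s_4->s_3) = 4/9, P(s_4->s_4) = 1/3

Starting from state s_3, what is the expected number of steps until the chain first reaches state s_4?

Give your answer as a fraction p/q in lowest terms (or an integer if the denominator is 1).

Let h_i = expected steps to first reach s_4 from state i.
Boundary: h_s_4 = 0.
First-step equations for the other states:
  h_s_1 = 1 + 2/9*h_s_1 + 1/3*h_s_2 + 1/3*h_s_3 + 1/9*h_s_4
  h_s_2 = 1 + 2/9*h_s_1 + 1/9*h_s_2 + 1/9*h_s_3 + 5/9*h_s_4
  h_s_3 = 1 + 2/9*h_s_1 + 1/3*h_s_2 + 1/9*h_s_3 + 1/3*h_s_4

Substituting h_s_4 = 0 and rearranging gives the linear system (I - Q) h = 1:
  [7/9, -1/3, -1/3] . (h_s_1, h_s_2, h_s_3) = 1
  [-2/9, 8/9, -1/9] . (h_s_1, h_s_2, h_s_3) = 1
  [-2/9, -1/3, 8/9] . (h_s_1, h_s_2, h_s_3) = 1

Solving yields:
  h_s_1 = 1089/307
  h_s_2 = 729/307
  h_s_3 = 891/307

Starting state is s_3, so the expected hitting time is h_s_3 = 891/307.

Answer: 891/307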